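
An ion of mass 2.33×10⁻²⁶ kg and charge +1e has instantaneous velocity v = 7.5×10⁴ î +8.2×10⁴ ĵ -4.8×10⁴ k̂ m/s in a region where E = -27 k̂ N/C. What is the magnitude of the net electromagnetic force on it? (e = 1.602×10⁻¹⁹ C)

|F| ≈ 4.33×10⁻¹⁸ N

Only an electric field acts, so F = qE = (1.602×10⁻¹⁹ C)·(0, 0, -27.0) = (0, 0, -4.33×10⁻¹⁸) N.
|F| = 4.33×10⁻¹⁸ N.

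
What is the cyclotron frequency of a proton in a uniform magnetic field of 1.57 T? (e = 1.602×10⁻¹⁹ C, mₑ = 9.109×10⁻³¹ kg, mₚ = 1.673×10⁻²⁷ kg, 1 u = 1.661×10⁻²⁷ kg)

f = |q|B/(2πm).
f = (1.602×10⁻¹⁹)(1.57)/(2π·1.673×10⁻²⁷) ≈ 2.39×10⁷ Hz.

f ≈ 2.39×10⁷ Hz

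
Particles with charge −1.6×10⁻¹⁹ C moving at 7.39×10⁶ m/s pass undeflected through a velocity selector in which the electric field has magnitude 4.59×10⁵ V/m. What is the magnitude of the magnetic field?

Balance of forces in the selector: qE = qvB ⇒ B = E/v.
B = 4.59×10⁵/7.39×10⁶ = 0.0621 T.

B = 0.0621 T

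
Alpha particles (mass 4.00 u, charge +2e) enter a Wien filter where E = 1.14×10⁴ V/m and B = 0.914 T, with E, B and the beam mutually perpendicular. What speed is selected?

Straight-line motion ⇒ electric and magnetic forces cancel, so E = vB.
v = E/B = 1.14×10⁴/0.914 = 1.25×10⁴ m/s.

v = 1.25×10⁴ m/s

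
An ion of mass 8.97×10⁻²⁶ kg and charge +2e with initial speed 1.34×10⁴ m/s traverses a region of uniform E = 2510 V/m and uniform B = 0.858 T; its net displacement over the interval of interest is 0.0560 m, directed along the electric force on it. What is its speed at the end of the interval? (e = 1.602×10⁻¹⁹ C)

v_f ≈ 3.44×10⁴ m/s

B does no work; ΔKE = |q|E d.
½mv_f² = ½mv₀² + |q|Ed = ½(8.97×10⁻²⁶)(1.34×10⁴)² + (3.204×10⁻¹⁹)(2510)(0.0560) ≈ 8.053×10⁻¹⁸ J + 4.504×10⁻¹⁷ J ≈ 5.309×10⁻¹⁷ J.
v_f = √(2·5.309×10⁻¹⁷/8.97×10⁻²⁶) ≈ 3.44×10⁴ m/s.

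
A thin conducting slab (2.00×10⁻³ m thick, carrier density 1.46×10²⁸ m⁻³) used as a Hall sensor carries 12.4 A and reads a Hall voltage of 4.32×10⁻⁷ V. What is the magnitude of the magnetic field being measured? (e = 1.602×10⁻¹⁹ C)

B ≈ 0.163 T

From V_H = IB/(n e t), B = V_H n e t / I.
B = (4.32×10⁻⁷)(1.46×10²⁸)(1.602×10⁻¹⁹)(2.00×10⁻³)/12.4 ≈ 0.163 T.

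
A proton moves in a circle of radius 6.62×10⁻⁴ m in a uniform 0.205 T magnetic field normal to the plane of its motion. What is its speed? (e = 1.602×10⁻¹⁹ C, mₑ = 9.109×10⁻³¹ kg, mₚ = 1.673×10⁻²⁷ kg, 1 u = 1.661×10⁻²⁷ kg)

v ≈ 1.30×10⁴ m/s

From |q|vB = mv²/r, v = |q|Br/m.
v = (1.602×10⁻¹⁹)(0.205)(6.62×10⁻⁴)/1.673×10⁻²⁷ ≈ 1.30×10⁴ m/s.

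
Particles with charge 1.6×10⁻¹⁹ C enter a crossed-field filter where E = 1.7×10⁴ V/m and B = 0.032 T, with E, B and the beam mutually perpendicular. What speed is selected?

Zero net Lorentz force requires |qE| = |q v×B|, i.e. E = vB.
v = E/B = 1.7×10⁴/0.032 = 5.3×10⁵ m/s.
The result is independent of the particle's charge and mass.

v = 5.3×10⁵ m/s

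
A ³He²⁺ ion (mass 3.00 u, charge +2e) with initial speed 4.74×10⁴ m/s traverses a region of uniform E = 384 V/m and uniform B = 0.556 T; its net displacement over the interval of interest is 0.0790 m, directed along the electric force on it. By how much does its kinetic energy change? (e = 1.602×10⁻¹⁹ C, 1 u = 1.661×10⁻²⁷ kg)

The magnetic force is always ⟂ v and does no work; only the electric force changes KE.
ΔKE = F_E · d = |q|E d = (3.204×10⁻¹⁹)(384)(0.0790) ≈ 9.72×10⁻¹⁸ J.

ΔKE ≈ 9.72×10⁻¹⁸ J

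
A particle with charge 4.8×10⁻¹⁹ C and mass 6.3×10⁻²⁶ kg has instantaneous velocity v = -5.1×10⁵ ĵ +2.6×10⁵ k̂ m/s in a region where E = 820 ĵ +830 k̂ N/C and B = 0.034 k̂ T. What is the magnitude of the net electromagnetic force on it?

|F| ≈ 8.34×10⁻¹⁵ N

v×B = (-1.73×10⁴, 0, 0) N/C.
E + v×B = (-1.73×10⁴, 820, 830) N/C.
F = q(E + v×B) = (4.8×10⁻¹⁹ C)·(-1.73×10⁴, 820, 830) = (-8.32×10⁻¹⁵, 3.94×10⁻¹⁶, 3.98×10⁻¹⁶) N.
|F| = 8.34×10⁻¹⁵ N.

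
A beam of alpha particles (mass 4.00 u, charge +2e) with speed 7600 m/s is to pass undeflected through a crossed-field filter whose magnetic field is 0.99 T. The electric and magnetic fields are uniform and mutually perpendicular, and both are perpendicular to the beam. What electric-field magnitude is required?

E = 7500 V/m

For straight-line motion qE = qvB, so E = vB.
E = 7600 × 0.99 = 7500 V/m.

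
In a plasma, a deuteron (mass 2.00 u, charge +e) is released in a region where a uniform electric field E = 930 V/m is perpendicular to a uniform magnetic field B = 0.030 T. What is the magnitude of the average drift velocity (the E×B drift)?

The E×B drift speed is v_d = E/B.
v_d = 930/0.030 = 3.1×10⁴ m/s.

v_d ≈ 3.1×10⁴ m/s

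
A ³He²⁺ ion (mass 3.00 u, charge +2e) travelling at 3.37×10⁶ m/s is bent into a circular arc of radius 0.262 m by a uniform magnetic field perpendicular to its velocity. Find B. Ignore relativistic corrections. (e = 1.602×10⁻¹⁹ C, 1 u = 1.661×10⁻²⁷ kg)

From |q|vB = mv²/r, B = mv/(|q|r).
B = (4.983×10⁻²⁷)(3.37×10⁶)/((3.204×10⁻¹⁹)(0.262)) ≈ 0.200 T.

B ≈ 0.200 T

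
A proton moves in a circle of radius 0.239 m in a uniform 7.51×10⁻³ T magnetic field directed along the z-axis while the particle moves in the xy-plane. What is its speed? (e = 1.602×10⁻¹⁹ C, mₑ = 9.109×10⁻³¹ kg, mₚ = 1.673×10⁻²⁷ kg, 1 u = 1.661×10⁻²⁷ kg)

v ≈ 1.72×10⁵ m/s

From |q|vB = mv²/r, v = |q|Br/m.
v = (1.602×10⁻¹⁹)(7.51×10⁻³)(0.239)/1.673×10⁻²⁷ ≈ 1.72×10⁵ m/s.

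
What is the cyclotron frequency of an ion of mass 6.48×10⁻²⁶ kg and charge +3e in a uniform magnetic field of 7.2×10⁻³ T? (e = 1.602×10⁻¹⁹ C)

f = |q|B/(2πm).
f = (4.806×10⁻¹⁹)(7.2×10⁻³)/(2π·6.48×10⁻²⁶) ≈ 8500 Hz.

f ≈ 8500 Hz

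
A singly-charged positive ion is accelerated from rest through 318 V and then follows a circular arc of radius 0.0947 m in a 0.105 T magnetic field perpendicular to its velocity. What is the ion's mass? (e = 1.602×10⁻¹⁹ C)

m ≈ 2.49×10⁻²⁶ kg

Combine |q|V = ½mv² and r = mv/(|q|B): eliminate v to get m = qB²r²/(2V).
m = (1.602×10⁻¹⁹)(0.105)²(0.0947)²/(2·318) ≈ 2.49×10⁻²⁶ kg.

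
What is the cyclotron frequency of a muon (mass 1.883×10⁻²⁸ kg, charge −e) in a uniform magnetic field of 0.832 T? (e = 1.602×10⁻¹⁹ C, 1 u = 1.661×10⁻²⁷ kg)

f = |q|B/(2πm).
f = (1.602×10⁻¹⁹)(0.832)/(2π·1.883×10⁻²⁸) ≈ 1.13×10⁸ Hz.

f ≈ 1.13×10⁸ Hz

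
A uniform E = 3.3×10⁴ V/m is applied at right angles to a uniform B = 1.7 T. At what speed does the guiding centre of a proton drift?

v_d ≈ 1.9×10⁴ m/s

The E×B drift speed is v_d = E/B.
v_d = 3.3×10⁴/1.7 = 1.9×10⁴ m/s.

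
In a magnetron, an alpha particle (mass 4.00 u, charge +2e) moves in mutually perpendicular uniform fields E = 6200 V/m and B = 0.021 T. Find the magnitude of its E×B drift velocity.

The steady drift has the magnetic force balancing the electric force, so v_d = E/B.
v_d = 6200/0.021 = 3.0×10⁵ m/s.

v_d ≈ 3.0×10⁵ m/s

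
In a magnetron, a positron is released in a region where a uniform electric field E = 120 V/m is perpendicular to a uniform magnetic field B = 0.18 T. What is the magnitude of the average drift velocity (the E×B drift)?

v_d ≈ 670 m/s

The steady drift has the magnetic force balancing the electric force, so v_d = E/B.
v_d = 120/0.18 = 670 m/s.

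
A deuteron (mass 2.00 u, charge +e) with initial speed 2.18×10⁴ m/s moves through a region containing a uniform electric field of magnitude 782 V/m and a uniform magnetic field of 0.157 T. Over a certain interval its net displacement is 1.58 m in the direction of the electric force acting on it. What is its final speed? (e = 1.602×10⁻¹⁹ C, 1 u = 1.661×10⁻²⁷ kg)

B does no work; ΔKE = |q|E d.
½mv_f² = ½mv₀² + |q|Ed = ½(3.322×10⁻²⁷)(2.18×10⁴)² + (1.602×10⁻¹⁹)(782)(1.58) ≈ 7.894×10⁻¹⁹ J + 1.979×10⁻¹⁶ J ≈ 1.987×10⁻¹⁶ J.
v_f = √(2·1.987×10⁻¹⁶/3.322×10⁻²⁷) ≈ 3.46×10⁵ m/s.

v_f ≈ 3.46×10⁵ m/s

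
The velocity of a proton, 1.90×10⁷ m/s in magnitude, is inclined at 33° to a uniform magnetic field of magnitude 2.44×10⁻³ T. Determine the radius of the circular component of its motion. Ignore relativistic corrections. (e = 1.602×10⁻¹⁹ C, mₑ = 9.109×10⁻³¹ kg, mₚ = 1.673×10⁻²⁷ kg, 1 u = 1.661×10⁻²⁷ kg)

v⊥ = v sinθ = 1.90×10⁷·sin33° ≈ 1.035×10⁷ m/s.
r = m v⊥/(|q|B) = (1.673×10⁻²⁷)(1.035×10⁷)/((1.602×10⁻¹⁹)(2.44×10⁻³)) ≈ 44.3 m.

r ≈ 44.3 m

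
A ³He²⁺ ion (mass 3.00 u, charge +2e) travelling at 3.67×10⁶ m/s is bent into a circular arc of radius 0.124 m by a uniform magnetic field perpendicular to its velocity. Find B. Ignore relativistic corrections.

B ≈ 0.460 T

From |q|vB = mv²/r, B = mv/(|q|r).
B = (4.983×10⁻²⁷)(3.67×10⁶)/((3.204×10⁻¹⁹)(0.124)) ≈ 0.460 T.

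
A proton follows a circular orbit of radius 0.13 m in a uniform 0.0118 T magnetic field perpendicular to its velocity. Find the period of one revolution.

The cyclotron period depends only on m, q, B: T = 2πm/(|q|B).
T = 2π(1.673×10⁻²⁷)/((1.602×10⁻¹⁹)(0.0118)) ≈ 5.56×10⁻⁶ s.

T ≈ 5.56×10⁻⁶ s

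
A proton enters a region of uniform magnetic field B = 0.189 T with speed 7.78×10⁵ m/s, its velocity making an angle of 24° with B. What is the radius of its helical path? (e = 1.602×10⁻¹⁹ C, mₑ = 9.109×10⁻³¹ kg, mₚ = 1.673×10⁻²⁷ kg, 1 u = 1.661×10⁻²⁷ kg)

r ≈ 0.0175 m

v⊥ = v sinθ = 7.78×10⁵·sin24° ≈ 3.164×10⁵ m/s.
r = m v⊥/(|q|B) = (1.673×10⁻²⁷)(3.164×10⁵)/((1.602×10⁻¹⁹)(0.189)) ≈ 0.0175 m.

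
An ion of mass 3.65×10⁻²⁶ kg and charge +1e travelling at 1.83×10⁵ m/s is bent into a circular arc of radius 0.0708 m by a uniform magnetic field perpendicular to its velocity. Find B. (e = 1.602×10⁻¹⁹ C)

B ≈ 0.589 T

From |q|vB = mv²/r, B = mv/(|q|r).
B = (3.65×10⁻²⁶)(1.83×10⁵)/((1.602×10⁻¹⁹)(0.0708)) ≈ 0.589 T.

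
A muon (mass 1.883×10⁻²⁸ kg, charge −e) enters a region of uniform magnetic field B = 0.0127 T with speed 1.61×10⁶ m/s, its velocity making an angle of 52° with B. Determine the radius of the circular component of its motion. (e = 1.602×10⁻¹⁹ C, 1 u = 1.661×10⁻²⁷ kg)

v⊥ = v sinθ = 1.61×10⁶·sin52° ≈ 1.269×10⁶ m/s.
r = m v⊥/(|q|B) = (1.883×10⁻²⁸)(1.269×10⁶)/((1.602×10⁻¹⁹)(0.0127)) ≈ 0.117 m.

r ≈ 0.117 m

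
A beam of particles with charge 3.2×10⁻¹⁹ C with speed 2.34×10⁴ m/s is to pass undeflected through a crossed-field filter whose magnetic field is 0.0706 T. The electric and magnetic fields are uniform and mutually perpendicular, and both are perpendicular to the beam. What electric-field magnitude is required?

E = 1650 V/m

For straight-line motion qE = qvB, so E = vB.
E = 2.34×10⁴ × 0.0706 = 1650 V/m.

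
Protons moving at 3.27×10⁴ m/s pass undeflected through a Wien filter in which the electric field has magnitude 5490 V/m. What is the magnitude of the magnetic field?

B = 0.168 T

Balance of forces in the selector: qE = qvB ⇒ B = E/v.
B = 5490/3.27×10⁴ = 0.168 T.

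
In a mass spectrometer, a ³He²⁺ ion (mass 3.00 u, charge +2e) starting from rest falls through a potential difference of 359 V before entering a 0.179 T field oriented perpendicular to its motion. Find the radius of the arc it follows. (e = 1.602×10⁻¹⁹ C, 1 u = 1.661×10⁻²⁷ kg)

r ≈ 0.0187 m

Acceleration: |q|V = ½mv² ⇒ v = √(2|q|V/m) = √(2·3.204×10⁻¹⁹·359/4.983×10⁻²⁷) ≈ 2.149×10⁵ m/s.
In the field: r = mv/(|q|B) = (4.983×10⁻²⁷)(2.149×10⁵)/((3.204×10⁻¹⁹)(0.179)) ≈ 0.0187 m.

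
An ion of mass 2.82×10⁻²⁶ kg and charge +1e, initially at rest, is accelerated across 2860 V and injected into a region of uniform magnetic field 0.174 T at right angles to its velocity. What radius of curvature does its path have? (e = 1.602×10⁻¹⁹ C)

Acceleration: |q|V = ½mv² ⇒ v = √(2|q|V/m) = √(2·1.602×10⁻¹⁹·2860/2.82×10⁻²⁶) ≈ 1.803×10⁵ m/s.
In the field: r = mv/(|q|B) = (2.82×10⁻²⁶)(1.803×10⁵)/((1.602×10⁻¹⁹)(0.174)) ≈ 0.182 m.

r ≈ 0.182 m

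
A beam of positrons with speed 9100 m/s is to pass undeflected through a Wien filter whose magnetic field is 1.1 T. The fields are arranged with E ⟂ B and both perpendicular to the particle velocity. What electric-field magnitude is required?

For straight-line motion qE = qvB, so E = vB.
E = 9100 × 1.1 = 1.0×10⁴ V/m.

E = 1.0×10⁴ V/m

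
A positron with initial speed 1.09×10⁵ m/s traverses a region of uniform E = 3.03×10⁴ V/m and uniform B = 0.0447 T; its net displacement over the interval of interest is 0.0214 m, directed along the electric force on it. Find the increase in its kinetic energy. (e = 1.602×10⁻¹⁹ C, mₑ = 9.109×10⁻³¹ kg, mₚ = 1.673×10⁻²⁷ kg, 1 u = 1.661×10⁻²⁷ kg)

ΔKE ≈ 1.04×10⁻¹⁶ J

The magnetic force is always ⟂ v and does no work; only the electric force changes KE.
ΔKE = F_E · d = |q|E d = (1.602×10⁻¹⁹)(3.03×10⁴)(0.0214) ≈ 1.04×10⁻¹⁶ J.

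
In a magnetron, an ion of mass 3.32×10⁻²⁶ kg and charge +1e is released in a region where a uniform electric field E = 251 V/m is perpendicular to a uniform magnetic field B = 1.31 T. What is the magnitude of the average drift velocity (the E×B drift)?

v_d ≈ 192 m/s

In crossed fields the guiding centre drifts at v_d = |E×B|/B² = E/B, independent of charge and mass.
v_d = 251/1.31 = 192 m/s.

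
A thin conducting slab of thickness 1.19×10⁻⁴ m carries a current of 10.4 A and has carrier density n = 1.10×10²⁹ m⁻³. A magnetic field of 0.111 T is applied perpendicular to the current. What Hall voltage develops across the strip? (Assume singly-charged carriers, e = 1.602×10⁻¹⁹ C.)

V_H = IB/(n e t).
V_H = (10.4)(0.111)/((1.10×10²⁹)(1.602×10⁻¹⁹)(1.19×10⁻⁴)) ≈ 5.50×10⁻⁷ V.

V_H ≈ 5.50×10⁻⁷ V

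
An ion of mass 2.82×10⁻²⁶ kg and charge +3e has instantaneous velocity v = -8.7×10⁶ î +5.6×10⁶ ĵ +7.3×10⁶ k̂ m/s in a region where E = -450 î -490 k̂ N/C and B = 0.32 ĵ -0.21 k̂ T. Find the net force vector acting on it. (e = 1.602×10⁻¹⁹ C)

v×B = (-3.51×10⁶, -1.83×10⁶, -2.78×10⁶) N/C.
E + v×B = (-3.51×10⁶, -1.83×10⁶, -2.78×10⁶) N/C.
F = q(E + v×B) = (4.806×10⁻¹⁹ C)·(-3.51×10⁶, -1.83×10⁶, -2.78×10⁶) = (-1.69×10⁻¹², -8.78×10⁻¹³, -1.34×10⁻¹²) N.

F ≈ (-1.69×10⁻¹², -8.78×10⁻¹³, -1.34×10⁻¹²) N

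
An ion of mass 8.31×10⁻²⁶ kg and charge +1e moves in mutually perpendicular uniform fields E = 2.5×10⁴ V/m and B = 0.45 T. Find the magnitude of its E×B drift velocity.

In crossed fields the guiding centre drifts at v_d = |E×B|/B² = E/B, independent of charge and mass.
v_d = 2.5×10⁴/0.45 = 5.6×10⁴ m/s.

v_d ≈ 5.6×10⁴ m/s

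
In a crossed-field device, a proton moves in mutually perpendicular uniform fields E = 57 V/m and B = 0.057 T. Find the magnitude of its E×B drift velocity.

v_d ≈ 1000 m/s

In crossed fields the guiding centre drifts at v_d = |E×B|/B² = E/B, independent of charge and mass.
v_d = 57/0.057 = 1000 m/s.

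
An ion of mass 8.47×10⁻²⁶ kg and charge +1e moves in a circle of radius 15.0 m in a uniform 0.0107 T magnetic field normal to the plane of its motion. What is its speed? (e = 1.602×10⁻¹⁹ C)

From |q|vB = mv²/r, v = |q|Br/m.
v = (1.602×10⁻¹⁹)(0.0107)(15.0)/8.47×10⁻²⁶ ≈ 3.04×10⁵ m/s.

v ≈ 3.04×10⁵ m/s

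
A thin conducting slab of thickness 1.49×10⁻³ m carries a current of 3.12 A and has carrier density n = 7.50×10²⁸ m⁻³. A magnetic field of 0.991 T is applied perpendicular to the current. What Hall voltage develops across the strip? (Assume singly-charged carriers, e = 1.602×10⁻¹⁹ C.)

V_H ≈ 1.73×10⁻⁷ V

V_H = IB/(n e t).
V_H = (3.12)(0.991)/((7.50×10²⁸)(1.602×10⁻¹⁹)(1.49×10⁻³)) ≈ 1.73×10⁻⁷ V.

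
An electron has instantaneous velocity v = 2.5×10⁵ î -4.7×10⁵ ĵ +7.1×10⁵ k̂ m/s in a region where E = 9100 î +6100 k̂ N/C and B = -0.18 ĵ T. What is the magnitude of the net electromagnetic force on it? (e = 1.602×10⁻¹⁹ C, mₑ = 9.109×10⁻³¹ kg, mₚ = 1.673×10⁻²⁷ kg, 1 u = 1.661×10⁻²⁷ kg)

|F| ≈ 2.28×10⁻¹⁴ N

v×B = (1.28×10⁵, 0, -4.50×10⁴) N/C.
E + v×B = (1.37×10⁵, 0, -3.89×10⁴) N/C.
F = q(E + v×B) = (−1.602×10⁻¹⁹ C)·(1.37×10⁵, 0, -3.89×10⁴) = (-2.19×10⁻¹⁴, 0, 6.23×10⁻¹⁵) N.
|F| = 2.28×10⁻¹⁴ N.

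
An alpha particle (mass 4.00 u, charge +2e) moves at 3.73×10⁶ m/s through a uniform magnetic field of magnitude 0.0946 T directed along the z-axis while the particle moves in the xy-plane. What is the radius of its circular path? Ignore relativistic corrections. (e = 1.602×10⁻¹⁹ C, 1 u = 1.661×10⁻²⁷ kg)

The magnetic force provides the centripetal force: |q|vB = mv²/r.
r = mv/(|q|B) = (6.644×10⁻²⁷)(3.73×10⁶)/((3.204×10⁻¹⁹)(0.0946)) ≈ 0.818 m.

r ≈ 0.818 m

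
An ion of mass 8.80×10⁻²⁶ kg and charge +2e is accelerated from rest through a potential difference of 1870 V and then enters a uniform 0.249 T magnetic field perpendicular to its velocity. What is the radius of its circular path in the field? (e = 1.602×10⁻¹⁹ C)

Acceleration: |q|V = ½mv² ⇒ v = √(2|q|V/m) = √(2·3.204×10⁻¹⁹·1870/8.80×10⁻²⁶) ≈ 1.167×10⁵ m/s.
In the field: r = mv/(|q|B) = (8.80×10⁻²⁶)(1.167×10⁵)/((3.204×10⁻¹⁹)(0.249)) ≈ 0.129 m.

r ≈ 0.129 m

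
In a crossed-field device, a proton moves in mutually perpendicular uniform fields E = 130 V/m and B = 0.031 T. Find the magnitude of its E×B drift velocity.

v_d ≈ 4200 m/s

In crossed fields the guiding centre drifts at v_d = |E×B|/B² = E/B, independent of charge and mass.
v_d = 130/0.031 = 4200 m/s.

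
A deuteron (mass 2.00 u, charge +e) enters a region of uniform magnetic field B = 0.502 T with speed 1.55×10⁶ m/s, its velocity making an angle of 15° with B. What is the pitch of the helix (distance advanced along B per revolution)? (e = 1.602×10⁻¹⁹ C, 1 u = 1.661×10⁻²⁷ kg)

v∥ = v cosθ = 1.55×10⁶·cos15° ≈ 1.497×10⁶ m/s.
T = 2πm/(|q|B) = 2π(3.322×10⁻²⁷)/((1.602×10⁻¹⁹)(0.502)) ≈ 2.595×10⁻⁷ s.
pitch = v∥ T = (1.497×10⁶)(2.595×10⁻⁷) ≈ 0.389 m.

p ≈ 0.389 m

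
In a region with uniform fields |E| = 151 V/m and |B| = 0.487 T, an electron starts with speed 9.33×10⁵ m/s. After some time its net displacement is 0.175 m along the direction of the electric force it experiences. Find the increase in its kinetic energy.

The magnetic force is always ⟂ v and does no work; only the electric force changes KE.
ΔKE = F_E · d = |q|E d = (1.602×10⁻¹⁹)(151)(0.175) ≈ 4.23×10⁻¹⁸ J.

ΔKE ≈ 4.23×10⁻¹⁸ J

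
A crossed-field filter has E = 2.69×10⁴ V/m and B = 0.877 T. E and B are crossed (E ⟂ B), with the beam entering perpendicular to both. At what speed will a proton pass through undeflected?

For undeflected motion the electric and magnetic forces balance: qE = qvB.
v = E/B = 2.69×10⁴/0.877 = 3.07×10⁴ m/s.

v = 3.07×10⁴ m/s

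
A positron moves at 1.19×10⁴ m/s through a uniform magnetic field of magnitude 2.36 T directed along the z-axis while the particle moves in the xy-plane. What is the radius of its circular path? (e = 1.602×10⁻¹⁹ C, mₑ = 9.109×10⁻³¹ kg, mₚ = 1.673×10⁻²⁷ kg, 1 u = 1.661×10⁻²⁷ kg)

The magnetic force provides the centripetal force: |q|vB = mv²/r.
r = mv/(|q|B) = (9.109×10⁻³¹)(1.19×10⁴)/((1.602×10⁻¹⁹)(2.36)) ≈ 2.87×10⁻⁸ m.

r ≈ 2.87×10⁻⁸ m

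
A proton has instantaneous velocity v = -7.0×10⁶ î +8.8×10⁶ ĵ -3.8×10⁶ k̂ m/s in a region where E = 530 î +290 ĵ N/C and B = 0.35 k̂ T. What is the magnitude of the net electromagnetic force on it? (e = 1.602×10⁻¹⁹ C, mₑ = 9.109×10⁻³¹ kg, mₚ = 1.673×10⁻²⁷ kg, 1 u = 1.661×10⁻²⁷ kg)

v×B = (3.08×10⁶, 2.45×10⁶, 0) N/C.
E + v×B = (3.08×10⁶, 2.45×10⁶, 0) N/C.
F = q(E + v×B) = (1.602×10⁻¹⁹ C)·(3.08×10⁶, 2.45×10⁶, 0) = (4.94×10⁻¹³, 3.93×10⁻¹³, 0) N.
|F| = 6.31×10⁻¹³ N.

|F| ≈ 6.31×10⁻¹³ N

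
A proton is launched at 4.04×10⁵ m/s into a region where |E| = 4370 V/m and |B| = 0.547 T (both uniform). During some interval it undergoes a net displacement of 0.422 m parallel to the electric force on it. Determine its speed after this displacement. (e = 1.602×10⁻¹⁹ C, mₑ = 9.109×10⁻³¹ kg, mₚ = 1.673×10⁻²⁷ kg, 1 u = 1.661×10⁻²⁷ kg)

B does no work; ΔKE = |q|E d.
½mv_f² = ½mv₀² + |q|Ed = ½(1.673×10⁻²⁷)(4.04×10⁵)² + (1.602×10⁻¹⁹)(4370)(0.422) ≈ 1.365×10⁻¹⁶ J + 2.954×10⁻¹⁶ J ≈ 4.320×10⁻¹⁶ J.
v_f = √(2·4.320×10⁻¹⁶/1.673×10⁻²⁷) ≈ 7.19×10⁵ m/s.

v_f ≈ 7.19×10⁵ m/s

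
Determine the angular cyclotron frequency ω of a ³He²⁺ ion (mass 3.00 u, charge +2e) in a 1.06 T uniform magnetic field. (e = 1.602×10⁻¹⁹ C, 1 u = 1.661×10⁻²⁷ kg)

ω ≈ 6.82×10⁷ rad/s

ω = |q|B/m.
ω = (3.204×10⁻¹⁹)(1.06)/4.983×10⁻²⁷ ≈ 6.82×10⁷ rad/s.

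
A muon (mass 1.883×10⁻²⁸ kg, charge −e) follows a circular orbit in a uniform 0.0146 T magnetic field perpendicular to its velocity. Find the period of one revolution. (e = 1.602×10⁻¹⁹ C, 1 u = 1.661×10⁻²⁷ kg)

The cyclotron period depends only on m, q, B: T = 2πm/(|q|B).
T = 2π(1.883×10⁻²⁸)/((1.602×10⁻¹⁹)(0.0146)) ≈ 5.06×10⁻⁷ s.

T ≈ 5.06×10⁻⁷ s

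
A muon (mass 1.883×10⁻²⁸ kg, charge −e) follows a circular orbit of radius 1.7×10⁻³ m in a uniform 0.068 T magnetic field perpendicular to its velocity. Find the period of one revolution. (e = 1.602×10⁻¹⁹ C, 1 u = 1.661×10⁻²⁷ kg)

The cyclotron period depends only on m, q, B: T = 2πm/(|q|B).
T = 2π(1.883×10⁻²⁸)/((1.602×10⁻¹⁹)(0.068)) ≈ 1.1×10⁻⁷ s.

T ≈ 1.1×10⁻⁷ s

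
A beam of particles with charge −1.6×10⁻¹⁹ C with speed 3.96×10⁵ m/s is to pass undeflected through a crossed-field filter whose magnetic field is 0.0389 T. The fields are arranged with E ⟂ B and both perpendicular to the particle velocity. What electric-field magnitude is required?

E = 1.54×10⁴ V/m

For straight-line motion qE = qvB, so E = vB.
E = 3.96×10⁵ × 0.0389 = 1.54×10⁴ V/m.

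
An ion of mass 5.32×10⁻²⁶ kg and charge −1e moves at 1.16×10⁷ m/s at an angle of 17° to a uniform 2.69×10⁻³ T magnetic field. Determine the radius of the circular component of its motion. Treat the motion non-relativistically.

r ≈ 419 m

v⊥ = v sinθ = 1.16×10⁷·sin17° ≈ 3.392×10⁶ m/s.
r = m v⊥/(|q|B) = (5.32×10⁻²⁶)(3.392×10⁶)/((1.602×10⁻¹⁹)(2.69×10⁻³)) ≈ 419 m.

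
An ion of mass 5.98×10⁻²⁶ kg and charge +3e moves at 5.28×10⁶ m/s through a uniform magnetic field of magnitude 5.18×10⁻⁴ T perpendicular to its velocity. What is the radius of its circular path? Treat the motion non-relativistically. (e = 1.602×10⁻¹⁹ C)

The magnetic force provides the centripetal force: |q|vB = mv²/r.
r = mv/(|q|B) = (5.98×10⁻²⁶)(5.28×10⁶)/((4.806×10⁻¹⁹)(5.18×10⁻⁴)) ≈ 1270 m.

r ≈ 1270 m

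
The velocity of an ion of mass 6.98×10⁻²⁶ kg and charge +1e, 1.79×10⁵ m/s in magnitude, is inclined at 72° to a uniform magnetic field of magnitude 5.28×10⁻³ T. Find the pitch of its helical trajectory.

v∥ = v cosθ = 1.79×10⁵·cos72° ≈ 5.531×10⁴ m/s.
T = 2πm/(|q|B) = 2π(6.98×10⁻²⁶)/((1.602×10⁻¹⁹)(5.28×10⁻³)) ≈ 5.185×10⁻⁴ s.
pitch = v∥ T = (5.531×10⁴)(5.185×10⁻⁴) ≈ 28.7 m.

p ≈ 28.7 m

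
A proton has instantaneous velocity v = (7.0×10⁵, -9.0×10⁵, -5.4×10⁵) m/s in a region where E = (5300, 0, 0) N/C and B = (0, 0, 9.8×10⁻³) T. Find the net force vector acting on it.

F ≈ (-5.64×10⁻¹⁶, -1.10×10⁻¹⁵, 0) N

v×B = (-8820, -6860, 0) N/C.
E + v×B = (-3520, -6860, 0) N/C.
F = q(E + v×B) = (1.602×10⁻¹⁹ C)·(-3520, -6860, 0) = (-5.64×10⁻¹⁶, -1.10×10⁻¹⁵, 0) N.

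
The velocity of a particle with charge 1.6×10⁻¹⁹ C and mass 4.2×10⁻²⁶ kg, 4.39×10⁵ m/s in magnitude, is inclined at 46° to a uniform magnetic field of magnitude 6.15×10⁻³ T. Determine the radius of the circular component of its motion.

v⊥ = v sinθ = 4.39×10⁵·sin46° ≈ 3.158×10⁵ m/s.
r = m v⊥/(|q|B) = (4.2×10⁻²⁶)(3.158×10⁵)/((1.6×10⁻¹⁹)(6.15×10⁻³)) ≈ 13.5 m.

r ≈ 13.5 m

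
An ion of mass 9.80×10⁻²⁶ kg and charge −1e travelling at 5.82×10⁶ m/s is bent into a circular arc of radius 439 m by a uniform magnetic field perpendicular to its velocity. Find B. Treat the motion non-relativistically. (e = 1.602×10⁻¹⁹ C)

B ≈ 8.11×10⁻³ T

From |q|vB = mv²/r, B = mv/(|q|r).
B = (9.80×10⁻²⁶)(5.82×10⁶)/((1.602×10⁻¹⁹)(439)) ≈ 8.11×10⁻³ T.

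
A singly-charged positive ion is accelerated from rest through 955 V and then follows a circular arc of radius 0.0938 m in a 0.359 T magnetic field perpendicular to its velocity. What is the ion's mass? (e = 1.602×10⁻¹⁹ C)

Combine |q|V = ½mv² and r = mv/(|q|B): eliminate v to get m = qB²r²/(2V).
m = (1.602×10⁻¹⁹)(0.359)²(0.0938)²/(2·955) ≈ 9.51×10⁻²⁶ kg.

m ≈ 9.51×10⁻²⁶ kg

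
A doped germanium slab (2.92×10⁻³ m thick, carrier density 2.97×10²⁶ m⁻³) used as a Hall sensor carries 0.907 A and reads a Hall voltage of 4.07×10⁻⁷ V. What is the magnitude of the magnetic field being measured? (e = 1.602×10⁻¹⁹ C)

From V_H = IB/(n e t), B = V_H n e t / I.
B = (4.07×10⁻⁷)(2.97×10²⁶)(1.602×10⁻¹⁹)(2.92×10⁻³)/0.907 ≈ 0.0623 T.

B ≈ 0.0623 T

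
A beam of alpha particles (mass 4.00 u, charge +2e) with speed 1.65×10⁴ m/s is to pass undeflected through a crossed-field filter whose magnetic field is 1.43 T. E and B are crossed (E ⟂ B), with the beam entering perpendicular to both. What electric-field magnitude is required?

For straight-line motion qE = qvB, so E = vB.
E = 1.65×10⁴ × 1.43 = 2.36×10⁴ V/m.

E = 2.36×10⁴ V/m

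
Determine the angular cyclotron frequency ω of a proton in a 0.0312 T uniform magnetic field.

ω ≈ 2.99×10⁶ rad/s

ω = |q|B/m.
ω = (1.602×10⁻¹⁹)(0.0312)/1.673×10⁻²⁷ ≈ 2.99×10⁶ rad/s.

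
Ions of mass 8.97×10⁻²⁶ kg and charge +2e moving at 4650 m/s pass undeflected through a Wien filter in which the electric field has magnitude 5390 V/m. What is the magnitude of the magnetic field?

Balance of forces in the selector: qE = qvB ⇒ B = E/v.
B = 5390/4650 = 1.16 T.

B = 1.16 T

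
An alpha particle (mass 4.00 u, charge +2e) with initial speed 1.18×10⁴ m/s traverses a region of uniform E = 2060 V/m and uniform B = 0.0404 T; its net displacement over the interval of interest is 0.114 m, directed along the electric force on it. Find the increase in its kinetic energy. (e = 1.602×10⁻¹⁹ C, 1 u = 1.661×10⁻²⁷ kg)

ΔKE ≈ 7.52×10⁻¹⁷ J

The magnetic force is always ⟂ v and does no work; only the electric force changes KE.
ΔKE = F_E · d = |q|E d = (3.204×10⁻¹⁹)(2060)(0.114) ≈ 7.52×10⁻¹⁷ J.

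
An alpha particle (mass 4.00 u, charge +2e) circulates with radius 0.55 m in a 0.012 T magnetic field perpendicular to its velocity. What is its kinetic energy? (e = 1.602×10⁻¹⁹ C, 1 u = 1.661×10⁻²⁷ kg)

KE ≈ 3.4×10⁻¹⁶ J

v = |q|Br/m, then KE = ½mv² = (qBr)²/(2m).
v = (3.204×10⁻¹⁹)(0.012)(0.55)/6.644×10⁻²⁷ ≈ 3.183×10⁵ m/s.
KE = ½(6.644×10⁻²⁷)(3.183×10⁵)² ≈ 3.4×10⁻¹⁶ J.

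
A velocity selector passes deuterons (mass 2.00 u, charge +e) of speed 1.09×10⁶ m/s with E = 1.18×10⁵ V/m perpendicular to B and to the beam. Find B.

Balance of forces in the selector: qE = qvB ⇒ B = E/v.
B = 1.18×10⁵/1.09×10⁶ = 0.108 T.

B = 0.108 T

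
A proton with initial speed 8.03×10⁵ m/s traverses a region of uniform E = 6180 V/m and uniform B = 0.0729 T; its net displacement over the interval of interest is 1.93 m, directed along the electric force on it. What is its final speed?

B does no work; ΔKE = |q|E d.
½mv_f² = ½mv₀² + |q|Ed = ½(1.673×10⁻²⁷)(8.03×10⁵)² + (1.602×10⁻¹⁹)(6180)(1.93) ≈ 5.394×10⁻¹⁶ J + 1.911×10⁻¹⁵ J ≈ 2.450×10⁻¹⁵ J.
v_f = √(2·2.450×10⁻¹⁵/1.673×10⁻²⁷) ≈ 1.71×10⁶ m/s.

v_f ≈ 1.71×10⁶ m/s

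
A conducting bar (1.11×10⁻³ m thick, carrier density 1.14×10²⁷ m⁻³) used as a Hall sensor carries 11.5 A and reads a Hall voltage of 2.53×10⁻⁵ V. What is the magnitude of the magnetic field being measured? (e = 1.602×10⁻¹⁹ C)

From V_H = IB/(n e t), B = V_H n e t / I.
B = (2.53×10⁻⁵)(1.14×10²⁷)(1.602×10⁻¹⁹)(1.11×10⁻³)/11.5 ≈ 0.446 T.

B ≈ 0.446 T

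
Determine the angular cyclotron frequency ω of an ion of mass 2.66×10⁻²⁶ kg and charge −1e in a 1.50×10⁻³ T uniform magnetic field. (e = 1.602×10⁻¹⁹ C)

ω ≈ 9030 rad/s

ω = |q|B/m.
ω = (1.602×10⁻¹⁹)(1.50×10⁻³)/2.66×10⁻²⁶ ≈ 9030 rad/s.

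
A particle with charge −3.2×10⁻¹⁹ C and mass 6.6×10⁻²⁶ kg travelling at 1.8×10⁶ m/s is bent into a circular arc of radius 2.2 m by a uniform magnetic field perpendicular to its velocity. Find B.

From |q|vB = mv²/r, B = mv/(|q|r).
B = (6.6×10⁻²⁶)(1.8×10⁶)/((3.2×10⁻¹⁹)(2.2)) ≈ 0.17 T.

B ≈ 0.17 T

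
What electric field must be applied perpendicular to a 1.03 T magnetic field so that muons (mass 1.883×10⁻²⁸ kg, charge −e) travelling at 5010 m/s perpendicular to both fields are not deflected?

For straight-line motion qE = qvB, so E = vB.
E = 5010 × 1.03 = 5160 V/m.

E = 5160 V/m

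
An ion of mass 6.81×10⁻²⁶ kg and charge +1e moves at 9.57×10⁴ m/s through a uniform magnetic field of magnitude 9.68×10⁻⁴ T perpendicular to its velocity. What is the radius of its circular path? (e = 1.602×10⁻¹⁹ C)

The magnetic force provides the centripetal force: |q|vB = mv²/r.
r = mv/(|q|B) = (6.81×10⁻²⁶)(9.57×10⁴)/((1.602×10⁻¹⁹)(9.68×10⁻⁴)) ≈ 42.0 m.

r ≈ 42.0 m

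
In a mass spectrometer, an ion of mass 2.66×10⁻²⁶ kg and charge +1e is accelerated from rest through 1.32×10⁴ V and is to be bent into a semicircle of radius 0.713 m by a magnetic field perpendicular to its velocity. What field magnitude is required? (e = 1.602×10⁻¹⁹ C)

v = √(2|q|V/m) = √(2·1.602×10⁻¹⁹·1.32×10⁴/2.66×10⁻²⁶) ≈ 3.987×10⁵ m/s.
B = mv/(|q|r) = (2.66×10⁻²⁶)(3.987×10⁵)/((1.602×10⁻¹⁹)(0.713)) ≈ 0.0929 T.

B ≈ 0.0929 T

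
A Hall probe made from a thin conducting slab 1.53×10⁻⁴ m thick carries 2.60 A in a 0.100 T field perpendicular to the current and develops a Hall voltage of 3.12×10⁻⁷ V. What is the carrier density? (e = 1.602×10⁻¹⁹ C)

n ≈ 3.40×10²⁸ m⁻³

From V_H = IB/(n e t), n = IB/(V_H e t).
n = (2.60)(0.100)/((3.12×10⁻⁷)(1.602×10⁻¹⁹)(1.53×10⁻⁴)) ≈ 3.40×10²⁸ m⁻³.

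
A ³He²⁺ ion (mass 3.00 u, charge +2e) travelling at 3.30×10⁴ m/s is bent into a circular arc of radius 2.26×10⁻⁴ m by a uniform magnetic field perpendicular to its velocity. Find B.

B ≈ 2.27 T

From |q|vB = mv²/r, B = mv/(|q|r).
B = (4.983×10⁻²⁷)(3.30×10⁴)/((3.204×10⁻¹⁹)(2.26×10⁻⁴)) ≈ 2.27 T.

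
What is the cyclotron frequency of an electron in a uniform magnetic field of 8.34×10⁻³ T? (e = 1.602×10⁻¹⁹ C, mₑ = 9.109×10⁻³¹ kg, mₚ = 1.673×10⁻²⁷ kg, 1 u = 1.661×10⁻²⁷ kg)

f = |q|B/(2πm).
f = (1.602×10⁻¹⁹)(8.34×10⁻³)/(2π·9.109×10⁻³¹) ≈ 2.33×10⁸ Hz.

f ≈ 2.33×10⁸ Hz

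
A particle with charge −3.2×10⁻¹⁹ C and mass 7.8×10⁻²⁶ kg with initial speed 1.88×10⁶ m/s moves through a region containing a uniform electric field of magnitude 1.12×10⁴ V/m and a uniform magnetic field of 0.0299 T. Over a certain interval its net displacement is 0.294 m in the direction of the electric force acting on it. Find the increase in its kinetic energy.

The magnetic force is always ⟂ v and does no work; only the electric force changes KE.
ΔKE = F_E · d = |q|E d = (3.2×10⁻¹⁹)(1.12×10⁴)(0.294) ≈ 1.05×10⁻¹⁵ J.

ΔKE ≈ 1.05×10⁻¹⁵ J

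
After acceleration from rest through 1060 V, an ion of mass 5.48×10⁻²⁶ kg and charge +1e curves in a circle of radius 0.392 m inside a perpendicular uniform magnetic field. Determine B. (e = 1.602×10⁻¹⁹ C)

B ≈ 0.0687 T

v = √(2|q|V/m) = √(2·1.602×10⁻¹⁹·1060/5.48×10⁻²⁶) ≈ 7.872×10⁴ m/s.
B = mv/(|q|r) = (5.48×10⁻²⁶)(7.872×10⁴)/((1.602×10⁻¹⁹)(0.392)) ≈ 0.0687 T.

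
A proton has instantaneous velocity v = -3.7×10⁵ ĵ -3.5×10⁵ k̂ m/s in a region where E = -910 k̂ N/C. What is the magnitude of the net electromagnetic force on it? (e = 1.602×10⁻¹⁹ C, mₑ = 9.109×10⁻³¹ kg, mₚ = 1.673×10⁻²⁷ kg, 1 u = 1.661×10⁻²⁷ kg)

Only an electric field acts, so F = qE = (1.602×10⁻¹⁹ C)·(0, 0, -910) = (0, 0, -1.46×10⁻¹⁶) N.
|F| = 1.46×10⁻¹⁶ N.

|F| ≈ 1.46×10⁻¹⁶ N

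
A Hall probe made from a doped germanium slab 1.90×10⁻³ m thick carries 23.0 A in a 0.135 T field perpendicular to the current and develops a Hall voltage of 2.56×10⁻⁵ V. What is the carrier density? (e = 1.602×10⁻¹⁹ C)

From V_H = IB/(n e t), n = IB/(V_H e t).
n = (23.0)(0.135)/((2.56×10⁻⁵)(1.602×10⁻¹⁹)(1.90×10⁻³)) ≈ 3.98×10²⁶ m⁻³.

n ≈ 3.98×10²⁶ m⁻³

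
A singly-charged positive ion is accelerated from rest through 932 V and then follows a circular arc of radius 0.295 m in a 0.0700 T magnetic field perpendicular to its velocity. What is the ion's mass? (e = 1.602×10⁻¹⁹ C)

Combine |q|V = ½mv² and r = mv/(|q|B): eliminate v to get m = qB²r²/(2V).
m = (1.602×10⁻¹⁹)(0.0700)²(0.295)²/(2·932) ≈ 3.66×10⁻²⁶ kg.

m ≈ 3.66×10⁻²⁶ kg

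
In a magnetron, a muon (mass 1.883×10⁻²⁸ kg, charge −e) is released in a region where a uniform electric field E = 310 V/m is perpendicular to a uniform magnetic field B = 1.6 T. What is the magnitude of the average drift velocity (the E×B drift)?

The E×B drift speed is v_d = E/B.
v_d = 310/1.6 = 190 m/s.

v_d ≈ 190 m/s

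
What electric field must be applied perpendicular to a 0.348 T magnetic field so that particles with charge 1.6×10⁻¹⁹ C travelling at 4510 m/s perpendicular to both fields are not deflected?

For straight-line motion qE = qvB, so E = vB.
E = 4510 × 0.348 = 1570 V/m.

E = 1570 V/m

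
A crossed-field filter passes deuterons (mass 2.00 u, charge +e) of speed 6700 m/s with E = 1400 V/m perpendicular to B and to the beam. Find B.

Balance of forces in the selector: qE = qvB ⇒ B = E/v.
B = 1400/6700 = 0.21 T.

B = 0.21 T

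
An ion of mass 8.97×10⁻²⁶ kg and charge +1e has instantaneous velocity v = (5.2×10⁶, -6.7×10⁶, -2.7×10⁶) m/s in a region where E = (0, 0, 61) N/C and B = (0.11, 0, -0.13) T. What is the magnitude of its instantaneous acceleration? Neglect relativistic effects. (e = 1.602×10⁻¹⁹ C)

v×B = (8.71×10⁵, 3.79×10⁵, 7.37×10⁵) N/C.
E + v×B = (8.71×10⁵, 3.79×10⁵, 7.37×10⁵) N/C.
F = q(E + v×B) = (1.602×10⁻¹⁹ C)·(8.71×10⁵, 3.79×10⁵, 7.37×10⁵) = (1.40×10⁻¹³, 6.07×10⁻¹⁴, 1.18×10⁻¹³) N.
|a| = |F|/m = 1.926×10⁻¹³/8.97×10⁻²⁶ ≈ 2.15×10¹² m/s².

|a| ≈ 2.15×10¹² m/s²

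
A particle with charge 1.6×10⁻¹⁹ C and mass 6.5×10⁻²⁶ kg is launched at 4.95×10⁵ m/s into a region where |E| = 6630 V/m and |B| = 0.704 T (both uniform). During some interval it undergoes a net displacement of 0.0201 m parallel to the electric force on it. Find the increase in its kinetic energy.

ΔKE ≈ 2.13×10⁻¹⁷ J

The magnetic force is always ⟂ v and does no work; only the electric force changes KE.
ΔKE = F_E · d = |q|E d = (1.6×10⁻¹⁹)(6630)(0.0201) ≈ 2.13×10⁻¹⁷ J.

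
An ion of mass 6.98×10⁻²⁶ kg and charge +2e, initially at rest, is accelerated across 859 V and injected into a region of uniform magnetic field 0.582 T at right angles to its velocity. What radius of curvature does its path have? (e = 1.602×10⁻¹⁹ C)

Acceleration: |q|V = ½mv² ⇒ v = √(2|q|V/m) = √(2·3.204×10⁻¹⁹·859/6.98×10⁻²⁶) ≈ 8.880×10⁴ m/s.
In the field: r = mv/(|q|B) = (6.98×10⁻²⁶)(8.880×10⁴)/((3.204×10⁻¹⁹)(0.582)) ≈ 0.0332 m.

r ≈ 0.0332 m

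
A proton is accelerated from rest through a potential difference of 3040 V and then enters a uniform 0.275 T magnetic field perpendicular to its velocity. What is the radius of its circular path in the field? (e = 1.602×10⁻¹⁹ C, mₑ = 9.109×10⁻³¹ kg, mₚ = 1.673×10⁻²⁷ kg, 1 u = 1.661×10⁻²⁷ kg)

Acceleration: |q|V = ½mv² ⇒ v = √(2|q|V/m) = √(2·1.602×10⁻¹⁹·3040/1.673×10⁻²⁷) ≈ 7.630×10⁵ m/s.
In the field: r = mv/(|q|B) = (1.673×10⁻²⁷)(7.630×10⁵)/((1.602×10⁻¹⁹)(0.275)) ≈ 0.0290 m.

r ≈ 0.0290 m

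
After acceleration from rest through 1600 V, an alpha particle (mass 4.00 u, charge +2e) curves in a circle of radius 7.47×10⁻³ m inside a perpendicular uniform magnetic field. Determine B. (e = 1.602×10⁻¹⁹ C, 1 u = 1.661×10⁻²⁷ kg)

v = √(2|q|V/m) = √(2·3.204×10⁻¹⁹·1600/6.644×10⁻²⁷) ≈ 3.928×10⁵ m/s.
B = mv/(|q|r) = (6.644×10⁻²⁷)(3.928×10⁵)/((3.204×10⁻¹⁹)(7.47×10⁻³)) ≈ 1.09 T.

B ≈ 1.09 T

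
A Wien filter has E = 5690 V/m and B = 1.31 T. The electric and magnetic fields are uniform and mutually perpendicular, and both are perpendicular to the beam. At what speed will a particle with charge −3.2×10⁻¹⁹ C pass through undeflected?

Straight-line motion ⇒ electric and magnetic forces cancel, so E = vB.
v = E/B = 5690/1.31 = 4340 m/s.

v = 4340 m/s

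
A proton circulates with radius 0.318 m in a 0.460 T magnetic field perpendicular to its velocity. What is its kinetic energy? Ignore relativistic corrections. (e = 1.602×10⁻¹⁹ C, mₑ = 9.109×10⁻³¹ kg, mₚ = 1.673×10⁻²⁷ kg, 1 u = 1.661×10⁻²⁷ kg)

v = |q|Br/m, then KE = ½mv² = (qBr)²/(2m).
v = (1.602×10⁻¹⁹)(0.460)(0.318)/1.673×10⁻²⁷ ≈ 1.401×10⁷ m/s.
KE = ½(1.673×10⁻²⁷)(1.401×10⁷)² ≈ 1.64×10⁻¹³ J = 1.02×10⁶ eV.

KE ≈ 1.02×10⁶ eV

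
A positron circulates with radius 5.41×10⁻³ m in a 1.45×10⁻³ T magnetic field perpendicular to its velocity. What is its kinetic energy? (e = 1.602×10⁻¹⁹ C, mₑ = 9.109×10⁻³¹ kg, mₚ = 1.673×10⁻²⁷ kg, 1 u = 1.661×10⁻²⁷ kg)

v = |q|Br/m, then KE = ½mv² = (qBr)²/(2m).
v = (1.602×10⁻¹⁹)(1.45×10⁻³)(5.41×10⁻³)/9.109×10⁻³¹ ≈ 1.380×10⁶ m/s.
KE = ½(9.109×10⁻³¹)(1.380×10⁶)² ≈ 8.67×10⁻¹⁹ J = 5.41 eV.

KE ≈ 5.41 eV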